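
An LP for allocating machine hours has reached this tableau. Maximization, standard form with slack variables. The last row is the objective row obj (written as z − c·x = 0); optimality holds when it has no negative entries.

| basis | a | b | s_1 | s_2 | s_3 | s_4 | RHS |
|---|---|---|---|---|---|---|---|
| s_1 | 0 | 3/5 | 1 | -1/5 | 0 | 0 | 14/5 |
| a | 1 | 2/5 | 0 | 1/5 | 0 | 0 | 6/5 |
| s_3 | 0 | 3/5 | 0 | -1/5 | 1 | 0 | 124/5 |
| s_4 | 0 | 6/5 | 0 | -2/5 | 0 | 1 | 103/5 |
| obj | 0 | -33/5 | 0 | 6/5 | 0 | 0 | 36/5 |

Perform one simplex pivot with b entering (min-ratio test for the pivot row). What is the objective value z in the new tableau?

27

Ratio test on column b — row 1: (14/5)/(3/5) = 14/3; row 2: (6/5)/(2/5) = 3; row 3: (124/5)/(3/5) = 124/3; row 4: (103/5)/(6/5) = 103/6. Minimum is 3 at row 2 (a leaves); pivot element 2/5.
Pivot on row 2; the obj-row RHS becomes 36/5 − (-33/5)·3 = 27.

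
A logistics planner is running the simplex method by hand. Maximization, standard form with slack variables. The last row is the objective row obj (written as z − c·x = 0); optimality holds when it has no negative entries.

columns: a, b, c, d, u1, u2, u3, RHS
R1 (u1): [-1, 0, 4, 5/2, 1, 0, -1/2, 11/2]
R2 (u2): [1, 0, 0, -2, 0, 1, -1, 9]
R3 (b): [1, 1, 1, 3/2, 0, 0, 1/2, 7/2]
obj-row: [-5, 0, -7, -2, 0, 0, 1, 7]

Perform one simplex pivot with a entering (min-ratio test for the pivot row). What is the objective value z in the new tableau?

49/2

Ratio test on column a — row 1: entry -1 ≤ 0; row 2: 9/1 = 9; row 3: (7/2)/1 = 7/2. Minimum is 7/2 at row 3 (b leaves); pivot element 1.
Pivot on row 3; the obj-row RHS becomes 7 − (-5)·(7/2) = 49/2.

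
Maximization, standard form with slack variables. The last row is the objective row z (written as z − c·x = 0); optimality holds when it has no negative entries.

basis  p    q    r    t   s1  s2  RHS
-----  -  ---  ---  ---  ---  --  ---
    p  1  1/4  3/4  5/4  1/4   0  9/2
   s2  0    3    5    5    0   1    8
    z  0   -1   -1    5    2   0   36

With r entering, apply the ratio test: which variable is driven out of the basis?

s2

Column r entries and ratios — p: (9/2)/(3/4) = 6; s2: 8/5 = 8/5.
Smallest ratio is 8/5 in the row of s2, so s2 leaves.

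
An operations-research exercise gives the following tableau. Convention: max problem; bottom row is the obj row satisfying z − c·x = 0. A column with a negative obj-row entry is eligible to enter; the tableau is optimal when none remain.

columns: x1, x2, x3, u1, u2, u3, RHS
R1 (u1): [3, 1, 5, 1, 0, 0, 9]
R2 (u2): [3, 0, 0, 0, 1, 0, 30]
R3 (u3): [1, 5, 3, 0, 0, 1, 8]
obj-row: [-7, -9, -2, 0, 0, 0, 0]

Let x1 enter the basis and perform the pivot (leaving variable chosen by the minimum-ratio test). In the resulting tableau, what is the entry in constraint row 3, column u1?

Ratio test on column x1 — row 1: 9/3 = 3; row 2: 30/3 = 10; row 3: 8/1 = 8. Minimum is 3 at row 1 (u1 leaves); pivot element 3.
Divide row 1 by 3; eliminate column x1 from the other rows.
Row 3 update in column u1: 0 − 1·(1/3) = -1/3.

-1/3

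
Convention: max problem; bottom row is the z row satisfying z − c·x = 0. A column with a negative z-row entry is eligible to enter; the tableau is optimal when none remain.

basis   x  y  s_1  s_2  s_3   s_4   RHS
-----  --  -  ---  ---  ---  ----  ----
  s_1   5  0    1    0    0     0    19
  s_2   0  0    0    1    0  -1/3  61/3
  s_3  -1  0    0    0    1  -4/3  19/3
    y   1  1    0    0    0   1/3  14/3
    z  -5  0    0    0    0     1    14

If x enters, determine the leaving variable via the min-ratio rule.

s_1

Column x entries and ratios — s_1: 19/5 = 19/5; s_2: 0 ≤ 0, skip; s_3: -1 ≤ 0, skip; y: (14/3)/1 = 14/3.
Smallest ratio is 19/5 in the row of s_1, so s_1 leaves.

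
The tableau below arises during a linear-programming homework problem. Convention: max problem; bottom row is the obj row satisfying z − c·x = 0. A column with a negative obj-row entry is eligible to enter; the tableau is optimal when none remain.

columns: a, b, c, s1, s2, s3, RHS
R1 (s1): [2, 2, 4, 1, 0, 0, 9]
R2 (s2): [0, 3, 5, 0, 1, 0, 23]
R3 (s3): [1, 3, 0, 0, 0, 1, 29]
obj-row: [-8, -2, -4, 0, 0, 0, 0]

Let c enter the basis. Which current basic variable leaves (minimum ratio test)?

s1

Column c entries and ratios — s1: 9/4 = 9/4; s2: 23/5 = 23/5; s3: 0 ≤ 0, skip.
Smallest ratio is 9/4 in the row of s1, so s1 leaves.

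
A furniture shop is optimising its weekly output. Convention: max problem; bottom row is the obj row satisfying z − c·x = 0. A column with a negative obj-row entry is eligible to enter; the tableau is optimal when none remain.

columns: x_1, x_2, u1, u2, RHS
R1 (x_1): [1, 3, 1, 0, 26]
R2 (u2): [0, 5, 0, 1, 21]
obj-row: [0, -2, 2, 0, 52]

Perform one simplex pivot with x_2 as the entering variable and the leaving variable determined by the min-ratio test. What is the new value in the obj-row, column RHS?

302/5

Ratio test on column x_2 — row 1: 26/3 = 26/3; row 2: 21/5 = 21/5. Minimum is 21/5 at row 2 (u2 leaves); pivot element 5.
Divide row 2 by 5; eliminate column x_2 from the other rows.
obj-row update in column RHS: 52 − (-2)·(21/5) = 302/5.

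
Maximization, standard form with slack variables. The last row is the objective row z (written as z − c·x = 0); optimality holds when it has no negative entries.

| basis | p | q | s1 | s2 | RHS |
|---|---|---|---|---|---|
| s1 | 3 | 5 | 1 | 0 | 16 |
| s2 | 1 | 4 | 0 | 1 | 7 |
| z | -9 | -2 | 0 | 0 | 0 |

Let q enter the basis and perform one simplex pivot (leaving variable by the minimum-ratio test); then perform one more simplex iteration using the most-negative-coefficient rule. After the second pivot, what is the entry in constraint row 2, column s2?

Ratio test on column q — row 1: 16/5 = 16/5; row 2: 7/4 = 7/4. Minimum is 7/4 at row 2 (s2 leaves); pivot element 4.
Divide row 2 by 4; eliminate column q from the other rows.
Second iteration: most negative z-row entry is -17/2 in column p, so p enters.
Ratio test on column p — row 1: (29/4)/(7/4) = 29/7; row 2: (7/4)/(1/4) = 7. Minimum is 29/7 at row 1 (s1 leaves); pivot element 7/4.
Divide row 1 by 7/4; eliminate column p from the other rows.
After both pivots, the entry at constraint row 2, column s2 is 3/7.

3/7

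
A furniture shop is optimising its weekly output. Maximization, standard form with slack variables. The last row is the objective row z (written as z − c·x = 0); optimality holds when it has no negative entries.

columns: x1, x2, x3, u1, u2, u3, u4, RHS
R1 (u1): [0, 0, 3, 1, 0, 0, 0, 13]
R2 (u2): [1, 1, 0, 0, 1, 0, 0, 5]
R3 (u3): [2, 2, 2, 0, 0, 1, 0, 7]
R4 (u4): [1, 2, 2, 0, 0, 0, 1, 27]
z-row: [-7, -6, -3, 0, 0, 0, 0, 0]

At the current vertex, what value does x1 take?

0

x1 is not in the basis, so in the current basic feasible solution x1 = 0.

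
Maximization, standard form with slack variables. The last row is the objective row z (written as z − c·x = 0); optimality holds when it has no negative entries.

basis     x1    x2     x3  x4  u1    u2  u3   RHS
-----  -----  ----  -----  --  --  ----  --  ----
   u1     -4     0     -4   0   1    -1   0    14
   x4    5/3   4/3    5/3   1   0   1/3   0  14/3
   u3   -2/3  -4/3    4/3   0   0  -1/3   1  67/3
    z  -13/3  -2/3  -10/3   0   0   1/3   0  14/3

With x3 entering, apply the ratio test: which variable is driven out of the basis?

x4

Column x3 entries and ratios — u1: -4 ≤ 0, skip; x4: (14/3)/(5/3) = 14/5; u3: (67/3)/(4/3) = 67/4.
Smallest ratio is 14/5 in the row of x4, so x4 leaves.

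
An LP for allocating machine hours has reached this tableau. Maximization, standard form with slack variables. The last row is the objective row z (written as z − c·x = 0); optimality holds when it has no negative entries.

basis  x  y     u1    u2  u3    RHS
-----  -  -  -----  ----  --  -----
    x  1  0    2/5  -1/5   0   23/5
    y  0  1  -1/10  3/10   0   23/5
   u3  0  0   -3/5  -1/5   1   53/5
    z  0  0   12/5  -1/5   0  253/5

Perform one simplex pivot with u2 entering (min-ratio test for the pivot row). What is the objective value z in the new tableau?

161/3

Ratio test on column u2 — row 1: entry -1/5 ≤ 0; row 2: (23/5)/(3/10) = 46/3; row 3: entry -1/5 ≤ 0. Minimum is 46/3 at row 2 (y leaves); pivot element 3/10.
Pivot on row 2; the z-row RHS becomes 253/5 − (-1/5)·(46/3) = 161/3.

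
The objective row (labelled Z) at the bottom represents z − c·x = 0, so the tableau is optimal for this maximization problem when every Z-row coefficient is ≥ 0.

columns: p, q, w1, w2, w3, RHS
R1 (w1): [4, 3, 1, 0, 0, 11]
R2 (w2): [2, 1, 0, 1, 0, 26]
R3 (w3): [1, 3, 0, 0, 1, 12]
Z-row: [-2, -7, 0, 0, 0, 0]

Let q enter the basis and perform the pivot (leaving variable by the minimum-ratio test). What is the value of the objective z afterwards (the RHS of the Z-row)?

Ratio test on column q — row 1: 11/3 = 11/3; row 2: 26/1 = 26; row 3: 12/3 = 4. Minimum is 11/3 at row 1 (w1 leaves); pivot element 3.
Pivot on row 1; the Z-row RHS becomes 0 − (-7)·(11/3) = 77/3.

77/3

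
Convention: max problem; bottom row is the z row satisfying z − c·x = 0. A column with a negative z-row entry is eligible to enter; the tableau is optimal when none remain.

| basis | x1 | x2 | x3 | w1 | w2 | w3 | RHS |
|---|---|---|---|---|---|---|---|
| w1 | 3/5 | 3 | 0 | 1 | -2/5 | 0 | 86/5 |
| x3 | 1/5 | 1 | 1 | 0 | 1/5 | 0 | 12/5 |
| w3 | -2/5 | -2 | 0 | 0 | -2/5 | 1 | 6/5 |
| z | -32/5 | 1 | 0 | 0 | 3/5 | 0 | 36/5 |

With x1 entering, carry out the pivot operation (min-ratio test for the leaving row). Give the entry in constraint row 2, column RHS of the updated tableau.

Ratio test on column x1 — row 1: (86/5)/(3/5) = 86/3; row 2: (12/5)/(1/5) = 12; row 3: entry -2/5 ≤ 0. Minimum is 12 at row 2 (x3 leaves); pivot element 1/5.
Divide row 2 by 1/5; eliminate column x1 from the other rows.
In the new row 2, the RHS entry is the old entry divided by the pivot: (12/5)/(1/5) = 12.

12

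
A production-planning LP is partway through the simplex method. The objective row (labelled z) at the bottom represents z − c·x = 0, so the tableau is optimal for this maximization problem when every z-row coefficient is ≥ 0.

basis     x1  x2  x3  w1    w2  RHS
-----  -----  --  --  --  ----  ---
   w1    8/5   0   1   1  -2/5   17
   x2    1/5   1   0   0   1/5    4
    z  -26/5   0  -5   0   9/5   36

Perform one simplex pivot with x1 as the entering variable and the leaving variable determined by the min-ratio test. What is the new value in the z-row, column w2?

Ratio test on column x1 — row 1: 17/(8/5) = 85/8; row 2: 4/(1/5) = 20. Minimum is 85/8 at row 1 (w1 leaves); pivot element 8/5.
Divide row 1 by 8/5; eliminate column x1 from the other rows.
z-row update in column w2: 9/5 − (-26/5)·(-1/4) = 1/2.

1/2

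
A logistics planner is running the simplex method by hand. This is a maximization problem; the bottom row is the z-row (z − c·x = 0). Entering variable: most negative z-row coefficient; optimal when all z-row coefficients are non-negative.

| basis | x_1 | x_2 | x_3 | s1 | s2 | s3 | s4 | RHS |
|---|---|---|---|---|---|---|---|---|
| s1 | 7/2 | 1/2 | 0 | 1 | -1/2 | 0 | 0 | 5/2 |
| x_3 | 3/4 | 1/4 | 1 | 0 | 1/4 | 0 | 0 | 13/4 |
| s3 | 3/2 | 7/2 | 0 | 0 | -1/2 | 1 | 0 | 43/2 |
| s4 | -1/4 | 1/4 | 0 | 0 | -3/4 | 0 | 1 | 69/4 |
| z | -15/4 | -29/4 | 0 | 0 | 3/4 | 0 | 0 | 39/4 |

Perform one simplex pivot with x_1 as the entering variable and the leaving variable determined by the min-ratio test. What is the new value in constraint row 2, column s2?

Ratio test on column x_1 — row 1: (5/2)/(7/2) = 5/7; row 2: (13/4)/(3/4) = 13/3; row 3: (43/2)/(3/2) = 43/3; row 4: entry -1/4 ≤ 0. Minimum is 5/7 at row 1 (s1 leaves); pivot element 7/2.
Divide row 1 by 7/2; eliminate column x_1 from the other rows.
Row 2 update in column s2: 1/4 − (3/4)·(-1/7) = 5/14.

5/14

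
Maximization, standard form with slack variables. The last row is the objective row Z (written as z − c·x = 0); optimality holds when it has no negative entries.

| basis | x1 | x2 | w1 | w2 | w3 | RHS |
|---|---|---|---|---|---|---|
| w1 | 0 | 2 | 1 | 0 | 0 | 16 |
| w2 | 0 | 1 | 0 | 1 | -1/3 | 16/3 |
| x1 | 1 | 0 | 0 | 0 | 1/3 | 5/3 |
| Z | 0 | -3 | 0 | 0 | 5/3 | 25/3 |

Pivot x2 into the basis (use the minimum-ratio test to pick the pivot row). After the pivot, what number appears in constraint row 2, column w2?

Ratio test on column x2 — row 1: 16/2 = 8; row 2: (16/3)/1 = 16/3; row 3: entry 0 ≤ 0. Minimum is 16/3 at row 2 (w2 leaves); pivot element 1.
Divide row 2 by 1; eliminate column x2 from the other rows.
In the new row 2, the w2 entry is the old entry divided by the pivot: 1/1 = 1.

1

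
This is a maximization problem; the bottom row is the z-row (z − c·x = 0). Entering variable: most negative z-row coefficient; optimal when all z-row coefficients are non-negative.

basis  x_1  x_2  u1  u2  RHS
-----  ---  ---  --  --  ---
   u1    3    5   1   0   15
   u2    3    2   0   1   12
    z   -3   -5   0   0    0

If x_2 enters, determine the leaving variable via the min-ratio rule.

Column x_2 entries and ratios — u1: 15/5 = 3; u2: 12/2 = 6.
Smallest ratio is 3 in the row of u1, so u1 leaves.

u1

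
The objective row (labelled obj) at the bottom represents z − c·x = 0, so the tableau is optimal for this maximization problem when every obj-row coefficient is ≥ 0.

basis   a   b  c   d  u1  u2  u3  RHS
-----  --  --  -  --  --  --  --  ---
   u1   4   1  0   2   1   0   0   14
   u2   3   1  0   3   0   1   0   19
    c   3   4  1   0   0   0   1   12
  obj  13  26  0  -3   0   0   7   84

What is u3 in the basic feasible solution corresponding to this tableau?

0

u3 is not in the basis, so in the current basic feasible solution u3 = 0.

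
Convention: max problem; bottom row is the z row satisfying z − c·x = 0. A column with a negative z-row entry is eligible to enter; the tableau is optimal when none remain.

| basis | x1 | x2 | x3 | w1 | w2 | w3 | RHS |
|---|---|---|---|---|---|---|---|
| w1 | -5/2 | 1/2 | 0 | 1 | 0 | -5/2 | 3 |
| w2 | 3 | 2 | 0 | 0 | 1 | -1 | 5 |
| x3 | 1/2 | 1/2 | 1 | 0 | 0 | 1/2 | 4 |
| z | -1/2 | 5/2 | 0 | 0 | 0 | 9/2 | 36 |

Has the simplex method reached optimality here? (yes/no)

The z-row has a negative entry -1/2 in column x1, so it is not optimal.

no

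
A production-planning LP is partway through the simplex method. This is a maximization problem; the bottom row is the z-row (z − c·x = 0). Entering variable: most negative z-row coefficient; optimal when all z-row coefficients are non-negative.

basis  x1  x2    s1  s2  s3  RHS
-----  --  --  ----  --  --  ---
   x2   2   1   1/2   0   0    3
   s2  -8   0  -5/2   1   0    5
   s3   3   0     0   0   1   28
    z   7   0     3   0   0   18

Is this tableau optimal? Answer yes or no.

Every z-row coefficient is ≥ 0, so the tableau is optimal.

yes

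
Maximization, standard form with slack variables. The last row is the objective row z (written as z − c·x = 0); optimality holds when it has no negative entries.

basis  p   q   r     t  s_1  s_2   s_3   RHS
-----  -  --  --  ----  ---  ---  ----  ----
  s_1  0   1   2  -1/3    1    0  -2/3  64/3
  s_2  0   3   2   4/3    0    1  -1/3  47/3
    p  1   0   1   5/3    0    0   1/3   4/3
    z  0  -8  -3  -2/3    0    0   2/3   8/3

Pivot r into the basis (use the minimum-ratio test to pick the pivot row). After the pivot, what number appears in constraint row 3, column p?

Ratio test on column r — row 1: (64/3)/2 = 32/3; row 2: (47/3)/2 = 47/6; row 3: (4/3)/1 = 4/3. Minimum is 4/3 at row 3 (p leaves); pivot element 1.
Divide row 3 by 1; eliminate column r from the other rows.
In the new row 3, the p entry is the old entry divided by the pivot: 1/1 = 1.

1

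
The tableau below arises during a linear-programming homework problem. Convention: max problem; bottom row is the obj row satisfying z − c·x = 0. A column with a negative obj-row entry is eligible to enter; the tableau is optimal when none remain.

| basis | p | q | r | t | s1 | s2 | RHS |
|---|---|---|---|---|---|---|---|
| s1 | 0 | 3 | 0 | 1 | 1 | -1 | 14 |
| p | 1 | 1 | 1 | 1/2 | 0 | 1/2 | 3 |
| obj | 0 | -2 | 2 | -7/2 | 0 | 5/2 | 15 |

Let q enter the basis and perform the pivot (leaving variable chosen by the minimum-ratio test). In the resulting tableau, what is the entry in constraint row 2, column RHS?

3

Ratio test on column q — row 1: 14/3 = 14/3; row 2: 3/1 = 3. Minimum is 3 at row 2 (p leaves); pivot element 1.
Divide row 2 by 1; eliminate column q from the other rows.
In the new row 2, the RHS entry is the old entry divided by the pivot: 3/1 = 3.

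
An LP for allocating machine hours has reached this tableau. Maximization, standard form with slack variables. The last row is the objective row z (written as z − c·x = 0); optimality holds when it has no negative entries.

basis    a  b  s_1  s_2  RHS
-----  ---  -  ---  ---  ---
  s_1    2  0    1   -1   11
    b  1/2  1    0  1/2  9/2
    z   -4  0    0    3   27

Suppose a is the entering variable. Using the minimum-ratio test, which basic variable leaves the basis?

s_1

Column a entries and ratios — s_1: 11/2 = 11/2; b: (9/2)/(1/2) = 9.
Smallest ratio is 11/2 in the row of s_1, so s_1 leaves.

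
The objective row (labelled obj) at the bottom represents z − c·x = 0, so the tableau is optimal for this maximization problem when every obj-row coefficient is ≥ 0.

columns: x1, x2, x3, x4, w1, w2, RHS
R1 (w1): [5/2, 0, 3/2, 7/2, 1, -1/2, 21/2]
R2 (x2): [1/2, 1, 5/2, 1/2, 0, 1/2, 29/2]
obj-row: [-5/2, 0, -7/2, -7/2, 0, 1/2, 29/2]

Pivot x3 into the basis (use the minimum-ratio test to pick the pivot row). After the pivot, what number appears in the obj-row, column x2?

7/5

Ratio test on column x3 — row 1: (21/2)/(3/2) = 7; row 2: (29/2)/(5/2) = 29/5. Minimum is 29/5 at row 2 (x2 leaves); pivot element 5/2.
Divide row 2 by 5/2; eliminate column x3 from the other rows.
obj-row update in column x2: 0 − (-7/2)·(2/5) = 7/5.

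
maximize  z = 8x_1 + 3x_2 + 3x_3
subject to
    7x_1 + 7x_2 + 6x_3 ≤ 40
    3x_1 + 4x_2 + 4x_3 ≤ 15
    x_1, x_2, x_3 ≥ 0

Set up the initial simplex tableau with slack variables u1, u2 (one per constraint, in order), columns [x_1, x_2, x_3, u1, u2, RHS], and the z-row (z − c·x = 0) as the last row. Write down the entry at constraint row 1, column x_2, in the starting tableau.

7

Constraint 1 has coefficient 7 on x_2.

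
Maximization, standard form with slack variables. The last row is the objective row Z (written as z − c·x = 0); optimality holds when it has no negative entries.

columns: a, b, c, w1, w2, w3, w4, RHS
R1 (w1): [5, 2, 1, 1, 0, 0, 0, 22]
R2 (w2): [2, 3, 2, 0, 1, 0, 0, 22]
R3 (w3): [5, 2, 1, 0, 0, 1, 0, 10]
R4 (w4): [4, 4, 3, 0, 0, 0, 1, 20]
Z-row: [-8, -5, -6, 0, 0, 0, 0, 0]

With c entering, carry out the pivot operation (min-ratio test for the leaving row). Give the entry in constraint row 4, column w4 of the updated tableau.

Ratio test on column c — row 1: 22/1 = 22; row 2: 22/2 = 11; row 3: 10/1 = 10; row 4: 20/3 = 20/3. Minimum is 20/3 at row 4 (w4 leaves); pivot element 3.
Divide row 4 by 3; eliminate column c from the other rows.
In the new row 4, the w4 entry is the old entry divided by the pivot: 1/3 = 1/3.

1/3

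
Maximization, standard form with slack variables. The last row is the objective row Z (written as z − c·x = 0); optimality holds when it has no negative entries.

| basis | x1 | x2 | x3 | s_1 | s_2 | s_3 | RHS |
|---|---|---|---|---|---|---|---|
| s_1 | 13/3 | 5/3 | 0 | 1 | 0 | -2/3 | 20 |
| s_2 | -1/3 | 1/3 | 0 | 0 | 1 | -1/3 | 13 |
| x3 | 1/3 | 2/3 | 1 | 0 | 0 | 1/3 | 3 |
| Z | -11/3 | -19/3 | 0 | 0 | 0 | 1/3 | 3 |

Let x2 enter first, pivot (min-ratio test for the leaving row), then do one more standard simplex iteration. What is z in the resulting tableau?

233/7

Ratio test on column x2 — row 1: 20/(5/3) = 12; row 2: 13/(1/3) = 39; row 3: 3/(2/3) = 9/2. Minimum is 9/2 at row 3 (x3 leaves); pivot element 2/3.
Pivot on row 3; the Z-row RHS becomes 3 − (-19/3)·(9/2) = 63/2.
Next entering variable (most negative Z-row entry -1/2): x1.
Ratio test on column x1 — row 1: (25/2)/(7/2) = 25/7; row 2: entry -1/2 ≤ 0; row 3: (9/2)/(1/2) = 9. Minimum is 25/7 at row 1 (s_1 leaves); pivot element 7/2.
After the second pivot the Z-row RHS is 63/2 − (-1/2)·(25/7) = 233/7.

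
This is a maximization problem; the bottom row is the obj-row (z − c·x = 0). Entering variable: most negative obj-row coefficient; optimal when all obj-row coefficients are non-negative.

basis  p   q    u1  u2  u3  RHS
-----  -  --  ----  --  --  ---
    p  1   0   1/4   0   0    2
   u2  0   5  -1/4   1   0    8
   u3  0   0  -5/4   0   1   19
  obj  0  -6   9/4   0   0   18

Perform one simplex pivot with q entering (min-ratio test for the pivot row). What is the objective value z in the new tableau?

138/5

Ratio test on column q — row 1: entry 0 ≤ 0; row 2: 8/5 = 8/5; row 3: entry 0 ≤ 0. Minimum is 8/5 at row 2 (u2 leaves); pivot element 5.
Pivot on row 2; the obj-row RHS becomes 18 − (-6)·(8/5) = 138/5.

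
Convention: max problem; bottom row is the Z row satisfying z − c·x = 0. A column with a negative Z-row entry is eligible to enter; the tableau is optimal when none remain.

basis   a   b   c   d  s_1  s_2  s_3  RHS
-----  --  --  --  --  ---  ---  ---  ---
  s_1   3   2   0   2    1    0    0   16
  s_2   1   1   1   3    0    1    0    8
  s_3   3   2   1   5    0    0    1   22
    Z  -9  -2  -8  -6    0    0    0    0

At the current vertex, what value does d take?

d is not in the basis, so in the current basic feasible solution d = 0.

0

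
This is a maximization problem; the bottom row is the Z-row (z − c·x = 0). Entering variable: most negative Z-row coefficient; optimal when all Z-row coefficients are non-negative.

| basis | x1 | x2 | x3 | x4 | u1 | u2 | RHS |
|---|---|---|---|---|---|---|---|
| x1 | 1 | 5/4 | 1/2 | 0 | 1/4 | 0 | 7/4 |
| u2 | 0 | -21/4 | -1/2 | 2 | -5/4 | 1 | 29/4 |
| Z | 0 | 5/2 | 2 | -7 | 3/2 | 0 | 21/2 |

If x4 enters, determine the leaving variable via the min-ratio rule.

u2

Column x4 entries and ratios — x1: 0 ≤ 0, skip; u2: (29/4)/2 = 29/8.
Smallest ratio is 29/8 in the row of u2, so u2 leaves.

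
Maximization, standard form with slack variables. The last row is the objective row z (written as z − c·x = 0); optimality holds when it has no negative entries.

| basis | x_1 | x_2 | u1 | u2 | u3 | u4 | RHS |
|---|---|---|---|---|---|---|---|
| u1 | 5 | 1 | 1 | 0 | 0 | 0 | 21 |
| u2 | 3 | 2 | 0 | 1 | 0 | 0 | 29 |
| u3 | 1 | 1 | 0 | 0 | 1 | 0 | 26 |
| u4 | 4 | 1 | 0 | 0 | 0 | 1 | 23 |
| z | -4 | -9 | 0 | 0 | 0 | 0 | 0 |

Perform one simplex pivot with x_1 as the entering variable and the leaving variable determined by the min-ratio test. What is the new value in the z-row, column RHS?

84/5

Ratio test on column x_1 — row 1: 21/5 = 21/5; row 2: 29/3 = 29/3; row 3: 26/1 = 26; row 4: 23/4 = 23/4. Minimum is 21/5 at row 1 (u1 leaves); pivot element 5.
Divide row 1 by 5; eliminate column x_1 from the other rows.
z-row update in column RHS: 0 − (-4)·(21/5) = 84/5.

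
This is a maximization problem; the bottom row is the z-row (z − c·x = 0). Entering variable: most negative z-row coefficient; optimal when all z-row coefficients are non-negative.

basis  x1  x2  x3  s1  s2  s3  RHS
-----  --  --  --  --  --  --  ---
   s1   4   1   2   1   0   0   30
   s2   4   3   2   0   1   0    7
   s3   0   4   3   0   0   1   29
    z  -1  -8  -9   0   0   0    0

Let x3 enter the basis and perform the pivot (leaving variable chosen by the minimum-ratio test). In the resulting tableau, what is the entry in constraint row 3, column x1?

-6

Ratio test on column x3 — row 1: 30/2 = 15; row 2: 7/2 = 7/2; row 3: 29/3 = 29/3. Minimum is 7/2 at row 2 (s2 leaves); pivot element 2.
Divide row 2 by 2; eliminate column x3 from the other rows.
Row 3 update in column x1: 0 − 3·2 = -6.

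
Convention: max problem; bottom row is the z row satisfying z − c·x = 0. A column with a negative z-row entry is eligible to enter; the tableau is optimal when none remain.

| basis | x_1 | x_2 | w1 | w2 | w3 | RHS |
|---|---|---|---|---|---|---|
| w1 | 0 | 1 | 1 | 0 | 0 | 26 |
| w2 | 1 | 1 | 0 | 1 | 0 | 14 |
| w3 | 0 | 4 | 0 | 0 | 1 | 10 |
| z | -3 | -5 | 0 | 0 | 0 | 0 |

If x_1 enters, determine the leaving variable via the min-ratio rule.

Column x_1 entries and ratios — w1: 0 ≤ 0, skip; w2: 14/1 = 14; w3: 0 ≤ 0, skip.
Smallest ratio is 14 in the row of w2, so w2 leaves.

w2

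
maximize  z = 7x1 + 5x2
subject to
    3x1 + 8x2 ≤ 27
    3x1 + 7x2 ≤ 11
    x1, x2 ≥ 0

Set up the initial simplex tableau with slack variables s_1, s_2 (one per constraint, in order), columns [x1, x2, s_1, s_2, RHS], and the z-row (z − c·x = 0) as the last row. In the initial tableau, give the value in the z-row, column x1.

-7

The z-row carries the negated objective coefficients: the x1 entry is -7.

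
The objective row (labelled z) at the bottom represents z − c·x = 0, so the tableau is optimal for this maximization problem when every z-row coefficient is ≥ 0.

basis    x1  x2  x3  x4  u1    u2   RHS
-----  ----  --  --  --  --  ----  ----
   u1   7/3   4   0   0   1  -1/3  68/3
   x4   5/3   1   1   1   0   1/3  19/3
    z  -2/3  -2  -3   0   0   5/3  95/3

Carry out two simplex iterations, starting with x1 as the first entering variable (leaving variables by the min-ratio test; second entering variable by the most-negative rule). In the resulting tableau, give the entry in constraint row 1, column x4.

Ratio test on column x1 — row 1: (68/3)/(7/3) = 68/7; row 2: (19/3)/(5/3) = 19/5. Minimum is 19/5 at row 2 (x4 leaves); pivot element 5/3.
Divide row 2 by 5/3; eliminate column x1 from the other rows.
Second iteration: most negative z-row entry is -13/5 in column x3, so x3 enters.
Ratio test on column x3 — row 1: entry -7/5 ≤ 0; row 2: (19/5)/(3/5) = 19/3. Minimum is 19/3 at row 2 (x1 leaves); pivot element 3/5.
Divide row 2 by 3/5; eliminate column x3 from the other rows.
After both pivots, the entry at constraint row 1, column x4 is 0.

0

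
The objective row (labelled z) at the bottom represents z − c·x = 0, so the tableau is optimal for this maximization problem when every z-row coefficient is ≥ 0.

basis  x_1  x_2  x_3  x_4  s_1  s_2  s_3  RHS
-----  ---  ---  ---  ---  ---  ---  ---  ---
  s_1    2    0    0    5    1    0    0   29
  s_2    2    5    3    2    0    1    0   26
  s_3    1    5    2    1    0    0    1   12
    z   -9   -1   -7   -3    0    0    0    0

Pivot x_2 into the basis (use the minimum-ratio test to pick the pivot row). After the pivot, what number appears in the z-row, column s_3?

1/5

Ratio test on column x_2 — row 1: entry 0 ≤ 0; row 2: 26/5 = 26/5; row 3: 12/5 = 12/5. Minimum is 12/5 at row 3 (s_3 leaves); pivot element 5.
Divide row 3 by 5; eliminate column x_2 from the other rows.
z-row update in column s_3: 0 − (-1)·(1/5) = 1/5.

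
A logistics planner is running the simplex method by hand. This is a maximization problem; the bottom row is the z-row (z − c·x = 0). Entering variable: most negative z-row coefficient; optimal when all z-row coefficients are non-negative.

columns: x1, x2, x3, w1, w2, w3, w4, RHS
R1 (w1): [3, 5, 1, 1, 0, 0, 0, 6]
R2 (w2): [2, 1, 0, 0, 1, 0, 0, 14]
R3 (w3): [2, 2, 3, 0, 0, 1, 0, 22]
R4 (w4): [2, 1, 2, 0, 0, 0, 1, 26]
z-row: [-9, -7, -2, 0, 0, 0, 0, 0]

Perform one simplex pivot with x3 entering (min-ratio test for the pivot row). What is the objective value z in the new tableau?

12

Ratio test on column x3 — row 1: 6/1 = 6; row 2: entry 0 ≤ 0; row 3: 22/3 = 22/3; row 4: 26/2 = 13. Minimum is 6 at row 1 (w1 leaves); pivot element 1.
Pivot on row 1; the z-row RHS becomes 0 − (-2)·6 = 12.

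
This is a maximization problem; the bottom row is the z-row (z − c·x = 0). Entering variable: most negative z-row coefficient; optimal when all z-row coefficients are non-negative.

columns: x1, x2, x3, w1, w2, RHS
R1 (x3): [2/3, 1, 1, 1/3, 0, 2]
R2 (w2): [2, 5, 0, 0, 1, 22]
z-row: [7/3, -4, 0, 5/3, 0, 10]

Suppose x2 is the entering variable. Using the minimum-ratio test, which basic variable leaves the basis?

Column x2 entries and ratios — x3: 2/1 = 2; w2: 22/5 = 22/5.
Smallest ratio is 2 in the row of x3, so x3 leaves.

x3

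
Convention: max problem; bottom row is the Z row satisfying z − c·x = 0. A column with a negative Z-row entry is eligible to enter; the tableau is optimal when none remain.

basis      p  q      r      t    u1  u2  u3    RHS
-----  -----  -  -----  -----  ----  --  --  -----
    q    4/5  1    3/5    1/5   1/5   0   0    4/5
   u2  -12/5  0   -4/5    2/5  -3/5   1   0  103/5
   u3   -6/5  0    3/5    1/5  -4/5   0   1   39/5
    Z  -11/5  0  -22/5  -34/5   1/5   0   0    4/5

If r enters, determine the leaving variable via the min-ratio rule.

q

Column r entries and ratios — q: (4/5)/(3/5) = 4/3; u2: -4/5 ≤ 0, skip; u3: (39/5)/(3/5) = 13.
Smallest ratio is 4/3 in the row of q, so q leaves.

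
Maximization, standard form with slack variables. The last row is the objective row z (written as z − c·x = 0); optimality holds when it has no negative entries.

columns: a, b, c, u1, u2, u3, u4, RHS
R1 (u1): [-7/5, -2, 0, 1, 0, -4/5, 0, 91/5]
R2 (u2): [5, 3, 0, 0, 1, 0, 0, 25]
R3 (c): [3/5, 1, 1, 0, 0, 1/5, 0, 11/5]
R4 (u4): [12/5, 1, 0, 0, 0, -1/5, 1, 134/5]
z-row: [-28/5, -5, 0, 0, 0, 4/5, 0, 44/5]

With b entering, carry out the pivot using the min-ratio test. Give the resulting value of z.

99/5

Ratio test on column b — row 1: entry -2 ≤ 0; row 2: 25/3 = 25/3; row 3: (11/5)/1 = 11/5; row 4: (134/5)/1 = 134/5. Minimum is 11/5 at row 3 (c leaves); pivot element 1.
Pivot on row 3; the z-row RHS becomes 44/5 − (-5)·(11/5) = 99/5.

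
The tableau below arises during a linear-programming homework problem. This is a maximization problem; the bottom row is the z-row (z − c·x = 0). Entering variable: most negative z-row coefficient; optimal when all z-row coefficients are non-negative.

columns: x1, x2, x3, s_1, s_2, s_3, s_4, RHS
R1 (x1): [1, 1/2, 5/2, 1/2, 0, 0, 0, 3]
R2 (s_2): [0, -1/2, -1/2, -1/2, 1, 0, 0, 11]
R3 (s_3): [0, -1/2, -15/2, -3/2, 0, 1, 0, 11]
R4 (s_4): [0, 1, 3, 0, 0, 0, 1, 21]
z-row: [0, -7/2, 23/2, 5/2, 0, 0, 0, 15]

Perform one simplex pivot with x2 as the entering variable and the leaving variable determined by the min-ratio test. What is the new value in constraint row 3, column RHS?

14

Ratio test on column x2 — row 1: 3/(1/2) = 6; row 2: entry -1/2 ≤ 0; row 3: entry -1/2 ≤ 0; row 4: 21/1 = 21. Minimum is 6 at row 1 (x1 leaves); pivot element 1/2.
Divide row 1 by 1/2; eliminate column x2 from the other rows.
Row 3 update in column RHS: 11 − (-1/2)·6 = 14.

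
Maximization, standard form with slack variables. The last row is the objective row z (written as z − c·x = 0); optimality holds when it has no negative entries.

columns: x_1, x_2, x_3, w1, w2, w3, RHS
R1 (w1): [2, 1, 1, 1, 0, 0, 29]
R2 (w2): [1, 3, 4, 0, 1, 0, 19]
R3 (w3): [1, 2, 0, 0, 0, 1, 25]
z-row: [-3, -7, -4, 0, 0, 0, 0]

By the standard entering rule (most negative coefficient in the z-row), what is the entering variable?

x_2

Negative z-row entries: x_1: -3, x_2: -7, x_3: -4.
The most negative is -7 in column x_2, so x_2 enters.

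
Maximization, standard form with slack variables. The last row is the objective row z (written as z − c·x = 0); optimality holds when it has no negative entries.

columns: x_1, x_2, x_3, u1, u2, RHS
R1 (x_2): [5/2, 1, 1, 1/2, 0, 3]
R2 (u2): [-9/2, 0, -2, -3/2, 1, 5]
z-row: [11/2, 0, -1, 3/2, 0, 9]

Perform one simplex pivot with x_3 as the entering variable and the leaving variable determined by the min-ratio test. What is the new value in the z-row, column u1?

2

Ratio test on column x_3 — row 1: 3/1 = 3; row 2: entry -2 ≤ 0. Minimum is 3 at row 1 (x_2 leaves); pivot element 1.
Divide row 1 by 1; eliminate column x_3 from the other rows.
z-row update in column u1: 3/2 − (-1)·(1/2) = 2.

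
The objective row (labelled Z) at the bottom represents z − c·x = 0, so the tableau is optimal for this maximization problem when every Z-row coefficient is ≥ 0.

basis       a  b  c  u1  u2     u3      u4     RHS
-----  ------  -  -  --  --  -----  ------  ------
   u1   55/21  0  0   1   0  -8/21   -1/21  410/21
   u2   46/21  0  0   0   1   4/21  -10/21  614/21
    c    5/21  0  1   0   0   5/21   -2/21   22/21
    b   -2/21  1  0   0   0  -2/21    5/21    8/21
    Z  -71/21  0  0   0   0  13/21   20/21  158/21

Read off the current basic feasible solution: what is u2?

614/21

u2 is basic (row 2); its value is the RHS of that row, 614/21.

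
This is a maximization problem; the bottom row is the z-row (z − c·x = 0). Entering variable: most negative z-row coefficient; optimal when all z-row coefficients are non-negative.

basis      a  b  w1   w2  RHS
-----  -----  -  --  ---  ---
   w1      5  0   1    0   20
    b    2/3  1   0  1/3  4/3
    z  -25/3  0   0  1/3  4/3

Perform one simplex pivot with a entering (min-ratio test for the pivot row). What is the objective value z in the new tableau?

Ratio test on column a — row 1: 20/5 = 4; row 2: (4/3)/(2/3) = 2. Minimum is 2 at row 2 (b leaves); pivot element 2/3.
Pivot on row 2; the z-row RHS becomes 4/3 − (-25/3)·2 = 18.

18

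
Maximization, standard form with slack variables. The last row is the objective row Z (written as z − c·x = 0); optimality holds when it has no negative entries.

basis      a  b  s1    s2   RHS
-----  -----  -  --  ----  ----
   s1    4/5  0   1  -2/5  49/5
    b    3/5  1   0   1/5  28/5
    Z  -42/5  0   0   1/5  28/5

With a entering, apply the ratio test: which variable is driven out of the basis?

Column a entries and ratios — s1: (49/5)/(4/5) = 49/4; b: (28/5)/(3/5) = 28/3.
Smallest ratio is 28/3 in the row of b, so b leaves.

b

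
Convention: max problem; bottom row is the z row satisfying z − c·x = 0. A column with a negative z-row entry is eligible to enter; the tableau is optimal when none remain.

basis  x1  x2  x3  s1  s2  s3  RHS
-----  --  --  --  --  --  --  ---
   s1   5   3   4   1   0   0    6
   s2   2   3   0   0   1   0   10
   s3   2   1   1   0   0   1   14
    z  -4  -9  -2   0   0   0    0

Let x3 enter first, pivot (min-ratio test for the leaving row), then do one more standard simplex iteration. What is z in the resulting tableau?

Ratio test on column x3 — row 1: 6/4 = 3/2; row 2: entry 0 ≤ 0; row 3: 14/1 = 14. Minimum is 3/2 at row 1 (s1 leaves); pivot element 4.
Pivot on row 1; the z-row RHS becomes 0 − (-2)·(3/2) = 3.
Next entering variable (most negative z-row entry -15/2): x2.
Ratio test on column x2 — row 1: (3/2)/(3/4) = 2; row 2: 10/3 = 10/3; row 3: (25/2)/(1/4) = 50. Minimum is 2 at row 1 (x3 leaves); pivot element 3/4.
After the second pivot the z-row RHS is 3 − (-15/2)·2 = 18.

18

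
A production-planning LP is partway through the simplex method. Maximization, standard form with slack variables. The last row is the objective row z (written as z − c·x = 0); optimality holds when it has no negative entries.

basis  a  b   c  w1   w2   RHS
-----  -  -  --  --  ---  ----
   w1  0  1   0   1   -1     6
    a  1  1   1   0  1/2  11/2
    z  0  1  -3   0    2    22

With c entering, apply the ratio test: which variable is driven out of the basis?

Column c entries and ratios — w1: 0 ≤ 0, skip; a: (11/2)/1 = 11/2.
Smallest ratio is 11/2 in the row of a, so a leaves.

a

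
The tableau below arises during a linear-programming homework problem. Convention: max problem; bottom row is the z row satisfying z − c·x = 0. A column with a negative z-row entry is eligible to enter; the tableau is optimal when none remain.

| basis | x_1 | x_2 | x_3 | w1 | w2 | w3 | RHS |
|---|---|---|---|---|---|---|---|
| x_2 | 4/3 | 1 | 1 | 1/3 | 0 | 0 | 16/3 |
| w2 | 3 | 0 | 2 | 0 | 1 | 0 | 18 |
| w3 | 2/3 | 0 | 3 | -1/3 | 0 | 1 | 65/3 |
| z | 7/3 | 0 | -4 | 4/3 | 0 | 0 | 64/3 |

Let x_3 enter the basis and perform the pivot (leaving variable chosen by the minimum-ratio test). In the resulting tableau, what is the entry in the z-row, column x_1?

Ratio test on column x_3 — row 1: (16/3)/1 = 16/3; row 2: 18/2 = 9; row 3: (65/3)/3 = 65/9. Minimum is 16/3 at row 1 (x_2 leaves); pivot element 1.
Divide row 1 by 1; eliminate column x_3 from the other rows.
z-row update in column x_1: 7/3 − (-4)·(4/3) = 23/3.

23/3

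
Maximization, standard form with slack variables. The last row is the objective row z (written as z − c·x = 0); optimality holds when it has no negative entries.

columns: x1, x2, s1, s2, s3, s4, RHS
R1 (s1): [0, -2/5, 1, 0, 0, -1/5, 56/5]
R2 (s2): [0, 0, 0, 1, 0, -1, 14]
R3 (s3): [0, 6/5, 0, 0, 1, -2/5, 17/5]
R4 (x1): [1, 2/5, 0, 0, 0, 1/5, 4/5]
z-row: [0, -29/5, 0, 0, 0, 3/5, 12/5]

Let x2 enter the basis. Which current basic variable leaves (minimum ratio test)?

x1

Column x2 entries and ratios — s1: -2/5 ≤ 0, skip; s2: 0 ≤ 0, skip; s3: (17/5)/(6/5) = 17/6; x1: (4/5)/(2/5) = 2.
Smallest ratio is 2 in the row of x1, so x1 leaves.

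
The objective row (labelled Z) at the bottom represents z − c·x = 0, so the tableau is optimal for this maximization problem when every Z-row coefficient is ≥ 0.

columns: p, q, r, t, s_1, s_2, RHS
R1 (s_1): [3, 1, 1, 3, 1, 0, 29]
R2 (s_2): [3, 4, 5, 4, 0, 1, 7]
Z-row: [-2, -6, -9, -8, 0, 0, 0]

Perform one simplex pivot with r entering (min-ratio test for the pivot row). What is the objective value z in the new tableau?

Ratio test on column r — row 1: 29/1 = 29; row 2: 7/5 = 7/5. Minimum is 7/5 at row 2 (s_2 leaves); pivot element 5.
Pivot on row 2; the Z-row RHS becomes 0 − (-9)·(7/5) = 63/5.

63/5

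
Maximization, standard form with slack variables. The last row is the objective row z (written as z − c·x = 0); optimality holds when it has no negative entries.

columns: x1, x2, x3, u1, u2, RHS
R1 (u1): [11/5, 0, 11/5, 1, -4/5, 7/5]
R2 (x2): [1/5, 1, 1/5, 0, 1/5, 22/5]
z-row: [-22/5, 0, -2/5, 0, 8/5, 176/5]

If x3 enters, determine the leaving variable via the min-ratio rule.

u1

Column x3 entries and ratios — u1: (7/5)/(11/5) = 7/11; x2: (22/5)/(1/5) = 22.
Smallest ratio is 7/11 in the row of u1, so u1 leaves.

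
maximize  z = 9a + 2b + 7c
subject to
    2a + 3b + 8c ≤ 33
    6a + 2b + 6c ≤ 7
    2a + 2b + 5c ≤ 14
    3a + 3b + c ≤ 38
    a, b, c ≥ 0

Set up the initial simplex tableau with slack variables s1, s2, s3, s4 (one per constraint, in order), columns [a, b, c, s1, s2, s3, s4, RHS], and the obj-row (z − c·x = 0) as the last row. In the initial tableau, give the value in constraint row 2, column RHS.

7

The RHS of constraint 2 is b_2 = 7.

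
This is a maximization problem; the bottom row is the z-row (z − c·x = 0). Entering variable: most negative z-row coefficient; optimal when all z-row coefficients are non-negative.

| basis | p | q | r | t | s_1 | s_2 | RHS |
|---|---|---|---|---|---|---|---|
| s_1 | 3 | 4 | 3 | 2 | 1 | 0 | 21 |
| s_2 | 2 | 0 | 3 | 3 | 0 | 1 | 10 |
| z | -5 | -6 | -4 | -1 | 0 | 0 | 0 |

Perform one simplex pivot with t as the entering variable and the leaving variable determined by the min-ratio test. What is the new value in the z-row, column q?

-6

Ratio test on column t — row 1: 21/2 = 21/2; row 2: 10/3 = 10/3. Minimum is 10/3 at row 2 (s_2 leaves); pivot element 3.
Divide row 2 by 3; eliminate column t from the other rows.
z-row update in column q: -6 − (-1)·0 = -6.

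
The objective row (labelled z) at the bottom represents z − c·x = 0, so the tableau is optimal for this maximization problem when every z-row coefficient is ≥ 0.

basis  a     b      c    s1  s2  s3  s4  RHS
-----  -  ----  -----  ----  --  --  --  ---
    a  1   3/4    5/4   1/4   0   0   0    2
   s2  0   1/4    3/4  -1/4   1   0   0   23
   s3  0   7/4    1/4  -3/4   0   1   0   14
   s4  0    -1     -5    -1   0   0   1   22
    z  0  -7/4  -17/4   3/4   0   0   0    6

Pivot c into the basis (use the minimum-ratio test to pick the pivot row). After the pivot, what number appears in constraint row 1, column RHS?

Ratio test on column c — row 1: 2/(5/4) = 8/5; row 2: 23/(3/4) = 92/3; row 3: 14/(1/4) = 56; row 4: entry -5 ≤ 0. Minimum is 8/5 at row 1 (a leaves); pivot element 5/4.
Divide row 1 by 5/4; eliminate column c from the other rows.
In the new row 1, the RHS entry is the old entry divided by the pivot: 2/(5/4) = 8/5.

8/5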